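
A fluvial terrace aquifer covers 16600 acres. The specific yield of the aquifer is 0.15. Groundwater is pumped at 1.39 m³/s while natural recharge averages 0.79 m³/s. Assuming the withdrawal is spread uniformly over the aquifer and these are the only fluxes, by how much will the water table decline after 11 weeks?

Δh ≈ 0.396 m

A = 16600 acres = 6.718 × 10^7 m²
Net abstraction = 1.39 − 0.79 = 0.6 m³/s
Q_net = 0.6 m³/s = 51840 m³/d
t = 11 weeks = 77 d
ΔV = Q × t = 51840 m³/d × 77 d = 3.992 × 10^6 m³
Δh = ΔV / (Sy × A) = 3.992 × 10^6 / (0.15 × 6.718 × 10^7) = 0.3961 m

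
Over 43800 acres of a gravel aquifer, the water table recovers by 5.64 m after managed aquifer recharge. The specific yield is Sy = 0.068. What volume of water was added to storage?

ΔV ≈ 6.8 × 10^7 m³

A = 43800 acres = 1.773 × 10^8 m²
ΔV = Sy × A × Δh = 0.068 × 1.773 × 10^8 m² × 5.64 m = 6.798 × 10^7 m³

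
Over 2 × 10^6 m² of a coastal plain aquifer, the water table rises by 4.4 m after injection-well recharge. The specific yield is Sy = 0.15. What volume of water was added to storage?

ΔV ≈ 1.32 × 10^6 m³

ΔV = Sy × A × Δh = 0.15 × 2 × 10^6 m² × 4.4 m = 1.32 × 10^6 m³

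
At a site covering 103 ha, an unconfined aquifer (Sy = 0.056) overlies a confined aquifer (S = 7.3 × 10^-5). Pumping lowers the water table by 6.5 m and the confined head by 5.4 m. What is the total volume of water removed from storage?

A = 103 ha = 1.03 × 10^6 m²
Unconfined: ΔV_u = Sy × A × Δh_u = 0.056 × 1.03 × 10^6 × 6.5 = 3.749 × 10^5 m³
Confined: ΔV_c = S × A × Δh_c = 7.3 × 10^-5 × 1.03 × 10^6 × 5.4 = 406 m³
Total ΔV = 3.749 × 10^5 + 406 = 3.753 × 10^5 m³

ΔV ≈ 3.75 × 10^5 m³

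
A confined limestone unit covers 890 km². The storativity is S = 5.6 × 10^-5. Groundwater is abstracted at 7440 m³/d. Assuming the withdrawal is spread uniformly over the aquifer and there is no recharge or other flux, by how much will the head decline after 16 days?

A = 890 km² = 8.9 × 10^8 m²
ΔV = Q × t = 7440 m³/d × 16 d = 1.19 × 10^5 m³
Δh = ΔV / (S × A) = 1.19 × 10^5 / (5.6 × 10^-5 × 8.9 × 10^8) = 2.388 m

Δh ≈ 2.39 m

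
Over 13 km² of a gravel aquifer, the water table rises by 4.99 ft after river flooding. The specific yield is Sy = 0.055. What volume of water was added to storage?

ΔV ≈ 1.09 × 10^6 m³

A = 13 km² = 1.3 × 10^7 m²
Δh = 4.99 ft = 1.521 m
ΔV = Sy × A × Δh = 0.055 × 1.3 × 10^7 m² × 1.521 m = 1.087 × 10^6 m³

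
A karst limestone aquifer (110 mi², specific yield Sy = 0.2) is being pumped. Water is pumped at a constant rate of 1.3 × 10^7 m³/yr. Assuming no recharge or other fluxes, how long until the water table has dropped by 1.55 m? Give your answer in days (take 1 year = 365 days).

A = 110 mi² = 2.849 × 10^8 m²
ΔV = Sy × A × Δh = 0.2 × 2.849 × 10^8 × 1.55 = 8.832 × 10^7 m³
Q = 1.3 × 10^7 m³/yr = 35620 m³/d
t = ΔV / Q = 8.832 × 10^7 m³ / 35620 m³/d = 2480 d

t ≈ 2480 days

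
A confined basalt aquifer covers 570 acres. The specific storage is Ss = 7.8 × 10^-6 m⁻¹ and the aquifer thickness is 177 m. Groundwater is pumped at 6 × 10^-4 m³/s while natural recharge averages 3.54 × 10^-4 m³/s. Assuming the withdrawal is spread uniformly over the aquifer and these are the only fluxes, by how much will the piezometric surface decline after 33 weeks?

Δh ≈ 1.54 m

S = Ss × b = 7.8 × 10^-6 m⁻¹ × 177 m = 1.381 × 10^-3
A = 570 acres = 2.307 × 10^6 m²
Net abstraction = 6 × 10^-4 − 3.54 × 10^-4 = 2.46 × 10^-4 m³/s
Q_net = 2.46 × 10^-4 m³/s = 21.25 m³/d
t = 33 weeks = 231 d
ΔV = Q × t = 21.25 m³/d × 231 d = 4910 m³
Δh = ΔV / (S × A) = 4910 / (0.001381 × 2.307 × 10^6) = 1.542 m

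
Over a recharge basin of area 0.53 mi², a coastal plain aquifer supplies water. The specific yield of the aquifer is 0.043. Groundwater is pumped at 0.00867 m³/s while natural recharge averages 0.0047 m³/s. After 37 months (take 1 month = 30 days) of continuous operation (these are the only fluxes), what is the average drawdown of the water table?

A = 0.53 mi² = 1.373 × 10^6 m²
Net abstraction = 0.00867 − 0.0047 = 0.00397 m³/s
Q_net = 0.00397 m³/s = 343 m³/d
t = 37 months = 1110 d
ΔV = Q × t = 343 m³/d × 1110 d = 3.807 × 10^5 m³
Δh = ΔV / (Sy × A) = 3.807 × 10^5 / (0.043 × 1.373 × 10^6) = 6.45 m

Δh ≈ 6.45 m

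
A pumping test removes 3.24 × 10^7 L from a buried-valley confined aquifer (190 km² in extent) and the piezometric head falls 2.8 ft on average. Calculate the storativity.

S ≈ 2 × 10^-4

A = 190 km² = 1.9 × 10^8 m²
Δh = 2.8 ft = 0.8534 m
ΔV = 3.24 × 10^7 L = 32400 m³
S = ΔV / (A × Δh) = 32400 m³ / (1.9 × 10^8 m² × 0.8534 m) = 1.998 × 10^-4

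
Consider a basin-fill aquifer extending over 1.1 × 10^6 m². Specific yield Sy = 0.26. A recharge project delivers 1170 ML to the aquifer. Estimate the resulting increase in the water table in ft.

Δh ≈ 13.4 ft

ΔV = 1170 ML = 1.17 × 10^6 m³
Δh = ΔV / (Sy × A) = 1.17 × 10^6 m³ / (0.26 × 1.1 × 10^6 m²) = 4.091 m
Δh = 4.091 m = 13.42 ft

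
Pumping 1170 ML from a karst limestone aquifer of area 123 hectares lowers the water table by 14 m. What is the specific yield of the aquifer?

Sy ≈ 0.068

A = 123 hectares = 1.23 × 10^6 m²
ΔV = 1170 ML = 1.17 × 10^6 m³
Sy = ΔV / (A × Δh) = 1.17 × 10^6 m³ / (1.23 × 10^6 m² × 14 m) = 0.06794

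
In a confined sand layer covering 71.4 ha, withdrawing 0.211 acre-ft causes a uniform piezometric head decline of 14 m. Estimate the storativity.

S ≈ 2.6 × 10^-5

A = 71.4 ha = 7.14 × 10^5 m²
ΔV = 0.211 acre-ft = 260.3 m³
S = ΔV / (A × Δh) = 260.3 m³ / (7.14 × 10^5 m² × 14 m) = 2.604 × 10^-5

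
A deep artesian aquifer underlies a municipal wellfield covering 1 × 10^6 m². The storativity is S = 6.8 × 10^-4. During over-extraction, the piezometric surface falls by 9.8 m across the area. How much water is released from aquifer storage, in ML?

ΔV ≈ 6.66 ML

ΔV = S × A × Δh = 6.8 × 10^-4 × 1 × 10^6 m² × 9.8 m = 6664 m³
ΔV = 6664 m³ = 6.664 ML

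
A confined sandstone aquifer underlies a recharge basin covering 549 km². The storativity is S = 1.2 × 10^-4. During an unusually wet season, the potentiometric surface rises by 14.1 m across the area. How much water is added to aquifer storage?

ΔV ≈ 9.29 × 10^5 m³

A = 549 km² = 5.49 × 10^8 m²
ΔV = S × A × Δh = 1.2 × 10^-4 × 5.49 × 10^8 m² × 14.1 m = 9.289 × 10^5 m³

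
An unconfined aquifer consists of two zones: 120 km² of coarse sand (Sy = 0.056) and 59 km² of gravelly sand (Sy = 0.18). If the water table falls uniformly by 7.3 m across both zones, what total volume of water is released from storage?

ΔV ≈ 1.27 × 10^8 m³

A₁ = 120 km² = 1.2 × 10^8 m²; A₂ = 59 km² = 5.9 × 10^7 m²
ΔV₁ = 0.056 × 1.2 × 10^8 × 7.3 = 4.906 × 10^7 m³
ΔV₂ = 0.18 × 5.9 × 10^7 × 7.3 = 7.753 × 10^7 m³
ΔV = ΔV₁ + ΔV₂ = 1.266 × 10^8 m³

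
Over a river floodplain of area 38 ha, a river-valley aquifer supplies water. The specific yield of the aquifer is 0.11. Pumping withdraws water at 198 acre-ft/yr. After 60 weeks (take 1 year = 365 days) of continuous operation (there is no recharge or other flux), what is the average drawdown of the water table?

Δh ≈ 6.72 m

A = 38 ha = 3.8 × 10^5 m²
Q = 198 acre-ft/yr = 669.1 m³/d
t = 60 weeks = 420 d
ΔV = Q × t = 669.1 m³/d × 420 d = 2.81 × 10^5 m³
Δh = ΔV / (Sy × A) = 2.81 × 10^5 / (0.11 × 3.8 × 10^5) = 6.723 m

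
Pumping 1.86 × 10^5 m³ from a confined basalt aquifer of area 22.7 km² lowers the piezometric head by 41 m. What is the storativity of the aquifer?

S ≈ 2 × 10^-4

A = 22.7 km² = 2.27 × 10^7 m²
S = ΔV / (A × Δh) = 1.86 × 10^5 m³ / (2.27 × 10^7 m² × 41 m) = 1.998 × 10^-4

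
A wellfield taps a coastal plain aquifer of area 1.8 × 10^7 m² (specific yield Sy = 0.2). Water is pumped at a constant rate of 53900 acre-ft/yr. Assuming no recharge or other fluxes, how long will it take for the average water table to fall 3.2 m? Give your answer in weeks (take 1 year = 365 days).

ΔV = Sy × A × Δh = 0.2 × 1.8 × 10^7 × 3.2 = 1.152 × 10^7 m³
Q = 53900 acre-ft/yr = 1.821 × 10^5 m³/d
t = ΔV / Q = 1.152 × 10^7 m³ / 1.821 × 10^5 m³/d = 63.24 d
t = 63.24 d ≈ 9.035 weeks

t ≈ 9.03 weeks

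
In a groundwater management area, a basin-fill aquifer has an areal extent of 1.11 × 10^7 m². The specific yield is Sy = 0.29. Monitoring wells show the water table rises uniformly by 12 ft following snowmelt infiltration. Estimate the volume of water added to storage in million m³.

ΔV ≈ 11.8 million m³

Δh = 12 ft = 3.658 m
ΔV = Sy × A × Δh = 0.29 × 1.11 × 10^7 m² × 3.658 m = 1.177 × 10^7 m³
ΔV = 1.177 × 10^7 m³ = 11.77 million m³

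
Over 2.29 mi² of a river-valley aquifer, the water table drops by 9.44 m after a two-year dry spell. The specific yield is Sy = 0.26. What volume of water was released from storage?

A = 2.29 mi² = 5.931 × 10^6 m²
ΔV = Sy × A × Δh = 0.26 × 5.931 × 10^6 m² × 9.44 m = 1.456 × 10^7 m³

ΔV ≈ 1.46 × 10^7 m³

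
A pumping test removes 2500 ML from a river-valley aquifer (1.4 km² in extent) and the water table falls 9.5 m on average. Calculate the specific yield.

Sy ≈ 0.19

A = 1.4 km² = 1.4 × 10^6 m²
ΔV = 2500 ML = 2.5 × 10^6 m³
Sy = ΔV / (A × Δh) = 2.5 × 10^6 m³ / (1.4 × 10^6 m² × 9.5 m) = 0.188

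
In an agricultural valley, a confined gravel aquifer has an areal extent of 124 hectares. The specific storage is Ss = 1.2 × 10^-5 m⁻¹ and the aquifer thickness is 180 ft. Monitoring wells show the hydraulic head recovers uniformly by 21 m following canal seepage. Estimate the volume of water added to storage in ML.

b = 180 ft = 54.86 m
S = Ss × b = 1.2 × 10^-5 m⁻¹ × 54.86 m = 6.584 × 10^-4
A = 124 hectares = 1.24 × 10^6 m²
ΔV = S × A × Δh = 6.584 × 10^-4 × 1.24 × 10^6 m² × 21 m = 17140 m³
ΔV = 17140 m³ = 17.14 ML

ΔV ≈ 17.1 ML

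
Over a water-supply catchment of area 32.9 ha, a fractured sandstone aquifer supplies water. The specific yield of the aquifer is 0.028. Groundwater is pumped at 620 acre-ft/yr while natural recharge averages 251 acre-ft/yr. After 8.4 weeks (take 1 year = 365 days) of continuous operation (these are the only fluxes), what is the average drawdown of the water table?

A = 32.9 ha = 3.29 × 10^5 m²
Net abstraction = 620 − 251 = 369 acre-ft/yr
Q_net = 369 acre-ft/yr = 1247 m³/d
t = 8.4 weeks = 58.8 d
ΔV = Q × t = 1247 m³/d × 58.8 d = 73320 m³
Δh = ΔV / (Sy × A) = 73320 / (0.028 × 3.29 × 10^5) = 7.96 m

Δh ≈ 7.96 m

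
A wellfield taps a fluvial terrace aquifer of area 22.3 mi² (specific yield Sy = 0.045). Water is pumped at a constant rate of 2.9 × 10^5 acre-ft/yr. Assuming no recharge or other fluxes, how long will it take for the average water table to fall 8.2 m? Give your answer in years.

t ≈ 0.0596 years

A = 22.3 mi² = 5.776 × 10^7 m²
ΔV = Sy × A × Δh = 0.045 × 5.776 × 10^7 × 8.2 = 2.131 × 10^7 m³
Q = 2.9 × 10^5 acre-ft/yr = 9.8 × 10^5 m³/d
t = ΔV / Q = 2.131 × 10^7 m³ / 9.8 × 10^5 m³/d = 21.75 d
t = 21.75 d ≈ 0.05958 years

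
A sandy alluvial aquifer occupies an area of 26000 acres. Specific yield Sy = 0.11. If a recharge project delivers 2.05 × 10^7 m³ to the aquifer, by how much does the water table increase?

A = 26000 acres = 1.052 × 10^8 m²
Δh = ΔV / (Sy × A) = 2.05 × 10^7 m³ / (0.11 × 1.052 × 10^8 m²) = 1.771 m

Δh ≈ 1.77 m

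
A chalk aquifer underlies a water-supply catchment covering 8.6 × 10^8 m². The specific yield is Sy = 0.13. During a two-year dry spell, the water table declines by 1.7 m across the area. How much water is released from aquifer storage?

ΔV = Sy × A × Δh = 0.13 × 8.6 × 10^8 m² × 1.7 m = 1.901 × 10^8 m³

ΔV ≈ 1.9 × 10^8 m³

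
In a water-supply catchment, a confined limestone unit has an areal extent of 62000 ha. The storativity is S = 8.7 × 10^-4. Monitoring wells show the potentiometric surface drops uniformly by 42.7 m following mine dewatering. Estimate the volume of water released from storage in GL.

ΔV ≈ 23 GL

A = 62000 ha = 6.2 × 10^8 m²
ΔV = S × A × Δh = 8.7 × 10^-4 × 6.2 × 10^8 m² × 42.7 m = 2.303 × 10^7 m³
ΔV = 2.303 × 10^7 m³ = 23.03 GL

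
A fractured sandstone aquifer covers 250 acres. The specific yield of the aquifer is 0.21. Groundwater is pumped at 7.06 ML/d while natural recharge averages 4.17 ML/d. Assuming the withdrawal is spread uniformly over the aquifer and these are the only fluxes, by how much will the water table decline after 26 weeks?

A = 250 acres = 1.012 × 10^6 m²
Net abstraction = 7.06 − 4.17 = 2.89 ML/d
Q_net = 2.89 ML/d = 2890 m³/d
t = 26 weeks = 182 d
ΔV = Q × t = 2890 m³/d × 182 d = 5.26 × 10^5 m³
Δh = ΔV / (Sy × A) = 5.26 × 10^5 / (0.21 × 1.012 × 10^6) = 2.476 m

Δh ≈ 2.48 m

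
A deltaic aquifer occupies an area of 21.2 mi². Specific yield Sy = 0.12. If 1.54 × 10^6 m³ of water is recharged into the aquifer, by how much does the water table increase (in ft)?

Δh ≈ 0.767 ft

A = 21.2 mi² = 5.491 × 10^7 m²
Δh = ΔV / (Sy × A) = 1.54 × 10^6 m³ / (0.12 × 5.491 × 10^7 m²) = 0.2337 m
Δh = 0.2337 m = 0.7668 ft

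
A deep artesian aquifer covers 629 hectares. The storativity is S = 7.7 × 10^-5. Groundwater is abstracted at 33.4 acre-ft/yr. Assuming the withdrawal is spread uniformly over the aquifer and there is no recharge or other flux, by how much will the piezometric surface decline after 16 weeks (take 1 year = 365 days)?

A = 629 hectares = 6.29 × 10^6 m²
Q = 33.4 acre-ft/yr = 112.9 m³/d
t = 16 weeks = 112 d
ΔV = Q × t = 112.9 m³/d × 112 d = 12640 m³
Δh = ΔV / (S × A) = 12640 / (7.7 × 10^-5 × 6.29 × 10^6) = 26.1 m

Δh ≈ 26.1 m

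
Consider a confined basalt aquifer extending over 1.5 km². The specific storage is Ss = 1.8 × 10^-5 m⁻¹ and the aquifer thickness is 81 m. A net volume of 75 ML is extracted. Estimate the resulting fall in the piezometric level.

Δh ≈ 34.3 m

S = Ss × b = 1.8 × 10^-5 m⁻¹ × 81 m = 1.458 × 10^-3
A = 1.5 km² = 1.5 × 10^6 m²
ΔV = 75 ML = 75000 m³
Δh = ΔV / (S × A) = 75000 m³ / (0.001458 × 1.5 × 10^6 m²) = 34.29 m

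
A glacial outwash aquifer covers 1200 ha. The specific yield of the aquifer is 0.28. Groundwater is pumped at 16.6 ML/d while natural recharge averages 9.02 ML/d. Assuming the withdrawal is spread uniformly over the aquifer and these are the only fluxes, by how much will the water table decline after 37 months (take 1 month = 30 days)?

A = 1200 ha = 1.2 × 10^7 m²
Net abstraction = 16.6 − 9.02 = 7.58 ML/d
Q_net = 7.58 ML/d = 7580 m³/d
t = 37 months = 1110 d
ΔV = Q × t = 7580 m³/d × 1110 d = 8.414 × 10^6 m³
Δh = ΔV / (Sy × A) = 8.414 × 10^6 / (0.28 × 1.2 × 10^7) = 2.504 m

Δh ≈ 2.5 m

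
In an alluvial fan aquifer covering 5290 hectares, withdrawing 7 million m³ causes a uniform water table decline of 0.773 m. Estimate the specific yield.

Sy ≈ 0.17

A = 5290 hectares = 5.29 × 10^7 m²
ΔV = 7 million m³ = 7 × 10^6 m³
Sy = ΔV / (A × Δh) = 7 × 10^6 m³ / (5.29 × 10^7 m² × 0.773 m) = 0.1712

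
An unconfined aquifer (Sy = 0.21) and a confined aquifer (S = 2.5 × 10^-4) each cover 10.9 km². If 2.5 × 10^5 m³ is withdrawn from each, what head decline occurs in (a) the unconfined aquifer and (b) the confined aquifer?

Δh_u ≈ 0.109 m; Δh_c ≈ 91.7 m

A = 10.9 km² = 1.09 × 10^7 m²
Unconfined: Δh_u = ΔV/(Sy·A) = 2.5 × 10^5/(0.21 × 1.09 × 10^7) = 0.1092 m
Confined: Δh_c = ΔV/(S·A) = 2.5 × 10^5/(2.5 × 10^-4 × 1.09 × 10^7) = 91.74 m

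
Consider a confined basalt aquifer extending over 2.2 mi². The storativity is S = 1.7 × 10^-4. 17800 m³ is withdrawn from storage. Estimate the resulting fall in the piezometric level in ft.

A = 2.2 mi² = 5.698 × 10^6 m²
Δh = ΔV / (S × A) = 17800 m³ / (1.7 × 10^-4 × 5.698 × 10^6 m²) = 18.38 m
Δh = 18.38 m = 60.29 ft

Δh ≈ 60.3 ft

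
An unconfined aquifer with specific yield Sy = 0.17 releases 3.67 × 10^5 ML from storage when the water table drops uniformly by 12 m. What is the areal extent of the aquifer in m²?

A ≈ 1.8 × 10^8 m²

ΔV = 3.67 × 10^5 ML = 3.67 × 10^8 m³
A = ΔV / (Sy × Δh) = 3.67 × 10^8 / (0.17 × 12) = 1.799 × 10^8 m²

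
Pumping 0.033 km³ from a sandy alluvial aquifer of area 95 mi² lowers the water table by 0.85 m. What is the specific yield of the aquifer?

Sy ≈ 0.16

A = 95 mi² = 2.46 × 10^8 m²
ΔV = 0.033 km³ = 3.3 × 10^7 m³
Sy = ΔV / (A × Δh) = 3.3 × 10^7 m³ / (2.46 × 10^8 m² × 0.85 m) = 0.1578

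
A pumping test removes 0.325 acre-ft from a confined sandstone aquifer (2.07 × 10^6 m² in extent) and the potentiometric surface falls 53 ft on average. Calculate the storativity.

Δh = 53 ft = 16.15 m
ΔV = 0.325 acre-ft = 400.9 m³
S = ΔV / (A × Δh) = 400.9 m³ / (2.07 × 10^6 m² × 16.15 m) = 1.199 × 10^-5

S ≈ 1.2 × 10^-5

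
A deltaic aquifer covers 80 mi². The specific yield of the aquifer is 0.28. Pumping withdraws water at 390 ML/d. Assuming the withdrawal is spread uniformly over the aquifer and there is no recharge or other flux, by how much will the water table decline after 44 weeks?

Δh ≈ 2.07 m

A = 80 mi² = 2.072 × 10^8 m²
Q = 390 ML/d = 3.9 × 10^5 m³/d
t = 44 weeks = 308 d
ΔV = Q × t = 3.9 × 10^5 m³/d × 308 d = 1.201 × 10^8 m³
Δh = ΔV / (Sy × A) = 1.201 × 10^8 / (0.28 × 2.072 × 10^8) = 2.07 m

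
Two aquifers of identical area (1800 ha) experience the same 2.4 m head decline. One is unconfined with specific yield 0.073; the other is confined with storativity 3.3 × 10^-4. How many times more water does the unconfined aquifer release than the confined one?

ΔV_u / ΔV_c ≈ 221

A = 1800 ha = 1.8 × 10^7 m²
Unconfined: ΔV_u = Sy × A × Δh = 0.073 × 1.8 × 10^7 × 2.4 = 3.154 × 10^6 m³
Confined: ΔV_c = S × A × Δh = 3.3 × 10^-4 × 1.8 × 10^7 × 2.4 = 14260 m³
Ratio = ΔV_u / ΔV_c = Sy / S = 0.073 / 3.3 × 10^-4 = 221.2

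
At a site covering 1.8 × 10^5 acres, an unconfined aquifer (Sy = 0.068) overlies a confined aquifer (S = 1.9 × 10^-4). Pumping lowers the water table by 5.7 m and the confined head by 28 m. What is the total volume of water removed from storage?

A = 1.8 × 10^5 acres = 7.284 × 10^8 m²
Unconfined: ΔV_u = Sy × A × Δh_u = 0.068 × 7.284 × 10^8 × 5.7 = 2.823 × 10^8 m³
Confined: ΔV_c = S × A × Δh_c = 1.9 × 10^-4 × 7.284 × 10^8 × 28 = 3.875 × 10^6 m³
Total ΔV = 2.823 × 10^8 + 3.875 × 10^6 = 2.862 × 10^8 m³

ΔV ≈ 2.86 × 10^8 m³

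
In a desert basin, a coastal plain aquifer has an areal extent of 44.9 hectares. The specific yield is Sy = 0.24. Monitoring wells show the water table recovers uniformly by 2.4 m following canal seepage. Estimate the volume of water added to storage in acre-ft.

A = 44.9 hectares = 4.49 × 10^5 m²
ΔV = Sy × A × Δh = 0.24 × 4.49 × 10^5 m² × 2.4 m = 2.586 × 10^5 m³
ΔV = 2.586 × 10^5 m³ = 209.7 acre-ft

ΔV ≈ 210 acre-ft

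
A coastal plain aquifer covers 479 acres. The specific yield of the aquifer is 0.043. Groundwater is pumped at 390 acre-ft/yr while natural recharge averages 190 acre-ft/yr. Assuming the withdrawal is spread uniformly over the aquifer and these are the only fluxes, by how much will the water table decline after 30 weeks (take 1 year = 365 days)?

A = 479 acres = 1.938 × 10^6 m²
Net abstraction = 390 − 190 = 200 acre-ft/yr
Q_net = 200 acre-ft/yr = 675.9 m³/d
t = 30 weeks = 210 d
ΔV = Q × t = 675.9 m³/d × 210 d = 1.419 × 10^5 m³
Δh = ΔV / (Sy × A) = 1.419 × 10^5 / (0.043 × 1.938 × 10^6) = 1.703 m

Δh ≈ 1.7 m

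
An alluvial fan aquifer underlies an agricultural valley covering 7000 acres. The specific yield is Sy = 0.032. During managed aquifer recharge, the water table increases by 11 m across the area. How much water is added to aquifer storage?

ΔV ≈ 9.97 × 10^6 m³

A = 7000 acres = 2.833 × 10^7 m²
ΔV = Sy × A × Δh = 0.032 × 2.833 × 10^7 m² × 11 m = 9.971 × 10^6 m³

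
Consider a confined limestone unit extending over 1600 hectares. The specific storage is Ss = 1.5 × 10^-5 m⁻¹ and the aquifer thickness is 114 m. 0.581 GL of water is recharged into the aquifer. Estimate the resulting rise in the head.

S = Ss × b = 1.5 × 10^-5 m⁻¹ × 114 m = 1.71 × 10^-3
A = 1600 hectares = 1.6 × 10^7 m²
ΔV = 0.581 GL = 5.81 × 10^5 m³
Δh = ΔV / (S × A) = 5.81 × 10^5 m³ / (0.00171 × 1.6 × 10^7 m²) = 21.24 m

Δh ≈ 21.2 m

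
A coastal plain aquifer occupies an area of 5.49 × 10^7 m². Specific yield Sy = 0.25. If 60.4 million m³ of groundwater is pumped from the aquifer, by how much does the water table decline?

ΔV = 60.4 million m³ = 6.04 × 10^7 m³
Δh = ΔV / (Sy × A) = 6.04 × 10^7 m³ / (0.25 × 5.49 × 10^7 m²) = 4.401 m

Δh ≈ 4.4 m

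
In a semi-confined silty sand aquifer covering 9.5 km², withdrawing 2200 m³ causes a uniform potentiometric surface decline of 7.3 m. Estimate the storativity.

S ≈ 3.2 × 10^-5

A = 9.5 km² = 9.5 × 10^6 m²
S = ΔV / (A × Δh) = 2200 m³ / (9.5 × 10^6 m² × 7.3 m) = 3.172 × 10^-5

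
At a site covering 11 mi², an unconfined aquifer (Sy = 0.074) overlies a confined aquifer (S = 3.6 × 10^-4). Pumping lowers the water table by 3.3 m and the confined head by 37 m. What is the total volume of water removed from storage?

ΔV ≈ 7.34 × 10^6 m³

A = 11 mi² = 2.849 × 10^7 m²
Unconfined: ΔV_u = Sy × A × Δh_u = 0.074 × 2.849 × 10^7 × 3.3 = 6.957 × 10^6 m³
Confined: ΔV_c = S × A × Δh_c = 3.6 × 10^-4 × 2.849 × 10^7 × 37 = 3.795 × 10^5 m³
Total ΔV = 6.957 × 10^6 + 3.795 × 10^5 = 7.337 × 10^6 m³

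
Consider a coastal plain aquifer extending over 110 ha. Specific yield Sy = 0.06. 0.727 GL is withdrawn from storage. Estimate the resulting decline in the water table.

A = 110 ha = 1.1 × 10^6 m²
ΔV = 0.727 GL = 7.27 × 10^5 m³
Δh = ΔV / (Sy × A) = 7.27 × 10^5 m³ / (0.06 × 1.1 × 10^6 m²) = 11.02 m

Δh ≈ 11 m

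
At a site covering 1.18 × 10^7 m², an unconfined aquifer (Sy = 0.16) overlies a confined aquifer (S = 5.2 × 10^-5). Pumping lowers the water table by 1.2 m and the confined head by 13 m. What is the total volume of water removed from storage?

ΔV ≈ 2.27 × 10^6 m³

Unconfined: ΔV_u = Sy × A × Δh_u = 0.16 × 1.18 × 10^7 × 1.2 = 2.266 × 10^6 m³
Confined: ΔV_c = S × A × Δh_c = 5.2 × 10^-5 × 1.18 × 10^7 × 13 = 7977 m³
Total ΔV = 2.266 × 10^6 + 7977 = 2.274 × 10^6 m³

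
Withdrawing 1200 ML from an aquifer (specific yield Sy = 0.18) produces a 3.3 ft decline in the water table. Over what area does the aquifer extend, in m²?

A ≈ 6.63 × 10^6 m²

Δh = 3.3 ft = 1.006 m
ΔV = 1200 ML = 1.2 × 10^6 m³
A = ΔV / (Sy × Δh) = 1.2 × 10^6 / (0.18 × 1.006) = 6.628 × 10^6 m²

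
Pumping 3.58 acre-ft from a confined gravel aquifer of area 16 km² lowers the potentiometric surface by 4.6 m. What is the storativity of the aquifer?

A = 16 km² = 1.6 × 10^7 m²
ΔV = 3.58 acre-ft = 4416 m³
S = ΔV / (A × Δh) = 4416 m³ / (1.6 × 10^7 m² × 4.6 m) = 6 × 10^-5

S ≈ 6 × 10^-5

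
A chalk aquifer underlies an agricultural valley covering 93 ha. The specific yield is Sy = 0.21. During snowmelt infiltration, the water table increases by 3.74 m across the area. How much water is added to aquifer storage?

ΔV ≈ 7.3 × 10^5 m³

A = 93 ha = 9.3 × 10^5 m²
ΔV = Sy × A × Δh = 0.21 × 9.3 × 10^5 m² × 3.74 m = 7.304 × 10^5 m³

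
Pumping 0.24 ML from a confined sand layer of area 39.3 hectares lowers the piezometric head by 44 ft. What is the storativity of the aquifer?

A = 39.3 hectares = 3.93 × 10^5 m²
Δh = 44 ft = 13.41 m
ΔV = 0.24 ML = 240 m³
S = ΔV / (A × Δh) = 240 m³ / (3.93 × 10^5 m² × 13.41 m) = 4.554 × 10^-5

S ≈ 4.6 × 10^-5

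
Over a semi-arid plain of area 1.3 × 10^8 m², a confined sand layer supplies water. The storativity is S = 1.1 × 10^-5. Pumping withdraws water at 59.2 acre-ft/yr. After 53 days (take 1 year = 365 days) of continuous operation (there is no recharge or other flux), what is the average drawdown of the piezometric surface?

Q = 59.2 acre-ft/yr = 200.1 m³/d
ΔV = Q × t = 200.1 m³/d × 53 d = 10600 m³
Δh = ΔV / (S × A) = 10600 / (1.1 × 10^-5 × 1.3 × 10^8) = 7.415 m

Δh ≈ 7.41 m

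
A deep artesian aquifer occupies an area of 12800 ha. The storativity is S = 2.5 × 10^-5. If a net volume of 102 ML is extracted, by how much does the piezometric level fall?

Δh ≈ 31.9 m

A = 12800 ha = 1.28 × 10^8 m²
ΔV = 102 ML = 1.02 × 10^5 m³
Δh = ΔV / (S × A) = 1.02 × 10^5 m³ / (2.5 × 10^-5 × 1.28 × 10^8 m²) = 31.88 m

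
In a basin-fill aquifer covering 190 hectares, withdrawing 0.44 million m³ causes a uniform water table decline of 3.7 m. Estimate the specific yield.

A = 190 hectares = 1.9 × 10^6 m²
ΔV = 0.44 million m³ = 4.4 × 10^5 m³
Sy = ΔV / (A × Δh) = 4.4 × 10^5 m³ / (1.9 × 10^6 m² × 3.7 m) = 0.06259

Sy ≈ 0.063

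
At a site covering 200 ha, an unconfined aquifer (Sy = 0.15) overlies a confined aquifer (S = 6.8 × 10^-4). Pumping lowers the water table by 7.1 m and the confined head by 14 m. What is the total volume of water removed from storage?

ΔV ≈ 2.15 × 10^6 m³

A = 200 ha = 2 × 10^6 m²
Unconfined: ΔV_u = Sy × A × Δh_u = 0.15 × 2 × 10^6 × 7.1 = 2.13 × 10^6 m³
Confined: ΔV_c = S × A × Δh_c = 6.8 × 10^-4 × 2 × 10^6 × 14 = 19040 m³
Total ΔV = 2.13 × 10^6 + 19040 = 2.149 × 10^6 m³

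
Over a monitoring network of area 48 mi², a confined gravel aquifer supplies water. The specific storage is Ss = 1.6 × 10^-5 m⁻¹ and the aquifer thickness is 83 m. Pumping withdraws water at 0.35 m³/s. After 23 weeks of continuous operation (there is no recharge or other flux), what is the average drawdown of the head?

Δh ≈ 29.5 m

S = Ss × b = 1.6 × 10^-5 m⁻¹ × 83 m = 1.328 × 10^-3
A = 48 mi² = 1.243 × 10^8 m²
Q = 0.35 m³/s = 30240 m³/d
t = 23 weeks = 161 d
ΔV = Q × t = 30240 m³/d × 161 d = 4.869 × 10^6 m³
Δh = ΔV / (S × A) = 4.869 × 10^6 / (0.001328 × 1.243 × 10^8) = 29.49 m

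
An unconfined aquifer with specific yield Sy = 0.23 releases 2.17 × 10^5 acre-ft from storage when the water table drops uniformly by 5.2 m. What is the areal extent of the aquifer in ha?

A ≈ 22400 ha

ΔV = 2.17 × 10^5 acre-ft = 2.677 × 10^8 m³
A = ΔV / (Sy × Δh) = 2.677 × 10^8 / (0.23 × 5.2) = 2.238 × 10^8 m²
A = 2.238 × 10^8 m² = 22380 ha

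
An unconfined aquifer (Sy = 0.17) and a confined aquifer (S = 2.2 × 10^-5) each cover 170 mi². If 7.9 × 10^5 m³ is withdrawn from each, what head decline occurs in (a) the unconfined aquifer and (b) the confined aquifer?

Δh_u ≈ 0.0106 m; Δh_c ≈ 81.6 m

A = 170 mi² = 4.403 × 10^8 m²
Unconfined: Δh_u = ΔV/(Sy·A) = 7.9 × 10^5/(0.17 × 4.403 × 10^8) = 0.01055 m
Confined: Δh_c = ΔV/(S·A) = 7.9 × 10^5/(2.2 × 10^-5 × 4.403 × 10^8) = 81.56 m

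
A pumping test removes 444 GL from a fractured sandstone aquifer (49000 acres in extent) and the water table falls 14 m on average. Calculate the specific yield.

A = 49000 acres = 1.983 × 10^8 m²
ΔV = 444 GL = 4.44 × 10^8 m³
Sy = ΔV / (A × Δh) = 4.44 × 10^8 m³ / (1.983 × 10^8 m² × 14 m) = 0.1599

Sy ≈ 0.16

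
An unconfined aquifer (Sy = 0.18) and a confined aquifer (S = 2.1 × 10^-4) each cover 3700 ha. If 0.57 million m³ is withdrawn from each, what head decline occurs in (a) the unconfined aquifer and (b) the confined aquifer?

Δh_u ≈ 0.0856 m; Δh_c ≈ 73.4 m

A = 3700 ha = 3.7 × 10^7 m²
ΔV = 0.57 million m³ = 5.7 × 10^5 m³
Unconfined: Δh_u = ΔV/(Sy·A) = 5.7 × 10^5/(0.18 × 3.7 × 10^7) = 0.08559 m
Confined: Δh_c = ΔV/(S·A) = 5.7 × 10^5/(2.1 × 10^-4 × 3.7 × 10^7) = 73.36 m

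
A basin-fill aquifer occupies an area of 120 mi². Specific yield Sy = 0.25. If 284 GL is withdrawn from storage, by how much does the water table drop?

Δh ≈ 3.66 m

A = 120 mi² = 3.108 × 10^8 m²
ΔV = 284 GL = 2.84 × 10^8 m³
Δh = ΔV / (Sy × A) = 2.84 × 10^8 m³ / (0.25 × 3.108 × 10^8 m²) = 3.655 m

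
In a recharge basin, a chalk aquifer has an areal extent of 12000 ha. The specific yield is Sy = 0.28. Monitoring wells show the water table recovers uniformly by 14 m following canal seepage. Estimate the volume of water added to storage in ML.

ΔV ≈ 4.7 × 10^5 ML

A = 12000 ha = 1.2 × 10^8 m²
ΔV = Sy × A × Δh = 0.28 × 1.2 × 10^8 m² × 14 m = 4.704 × 10^8 m³
ΔV = 4.704 × 10^8 m³ = 4.704 × 10^5 ML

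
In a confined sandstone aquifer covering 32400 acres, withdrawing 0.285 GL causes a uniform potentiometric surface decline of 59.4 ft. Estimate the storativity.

A = 32400 acres = 1.311 × 10^8 m²
Δh = 59.4 ft = 18.11 m
ΔV = 0.285 GL = 2.85 × 10^5 m³
S = ΔV / (A × Δh) = 2.85 × 10^5 m³ / (1.311 × 10^8 m² × 18.11 m) = 1.201 × 10^-4

S ≈ 1.2 × 10^-4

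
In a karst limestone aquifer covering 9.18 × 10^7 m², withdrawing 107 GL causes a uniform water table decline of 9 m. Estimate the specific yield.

Sy ≈ 0.13

ΔV = 107 GL = 1.07 × 10^8 m³
Sy = ΔV / (A × Δh) = 1.07 × 10^8 m³ / (9.18 × 10^7 m² × 9 m) = 0.1295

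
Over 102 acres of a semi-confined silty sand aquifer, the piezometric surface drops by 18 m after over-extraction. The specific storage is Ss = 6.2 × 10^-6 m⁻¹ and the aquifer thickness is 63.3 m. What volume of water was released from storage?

S = Ss × b = 6.2 × 10^-6 m⁻¹ × 63.3 m = 3.925 × 10^-4
A = 102 acres = 4.128 × 10^5 m²
ΔV = S × A × Δh = 3.925 × 10^-4 × 4.128 × 10^5 m² × 18 m = 2916 m³

ΔV ≈ 2920 m³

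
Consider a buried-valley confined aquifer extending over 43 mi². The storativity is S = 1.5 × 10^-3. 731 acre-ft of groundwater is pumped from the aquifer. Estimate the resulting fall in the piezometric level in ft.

Δh ≈ 17.7 ft

A = 43 mi² = 1.114 × 10^8 m²
ΔV = 731 acre-ft = 9.017 × 10^5 m³
Δh = ΔV / (S × A) = 9.017 × 10^5 m³ / (0.0015 × 1.114 × 10^8 m²) = 5.398 m
Δh = 5.398 m = 17.71 ft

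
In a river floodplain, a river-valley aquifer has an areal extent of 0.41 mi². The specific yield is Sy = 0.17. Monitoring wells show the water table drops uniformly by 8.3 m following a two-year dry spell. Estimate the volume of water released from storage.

A = 0.41 mi² = 1.062 × 10^6 m²
ΔV = Sy × A × Δh = 0.17 × 1.062 × 10^6 m² × 8.3 m = 1.498 × 10^6 m³

ΔV ≈ 1.5 × 10^6 m³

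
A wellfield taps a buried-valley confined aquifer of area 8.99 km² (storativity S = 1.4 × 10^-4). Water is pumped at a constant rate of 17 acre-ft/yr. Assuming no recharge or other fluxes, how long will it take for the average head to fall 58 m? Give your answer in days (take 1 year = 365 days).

t ≈ 1270 days

A = 8.99 km² = 8.99 × 10^6 m²
ΔV = S × A × Δh = 1.4 × 10^-4 × 8.99 × 10^6 × 58 = 73000 m³
Q = 17 acre-ft/yr = 57.45 m³/d
t = ΔV / Q = 73000 m³ / 57.45 m³/d = 1271 d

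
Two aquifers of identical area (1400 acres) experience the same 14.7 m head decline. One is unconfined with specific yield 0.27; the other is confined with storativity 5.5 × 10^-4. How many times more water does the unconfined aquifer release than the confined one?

ΔV_u / ΔV_c ≈ 491

A = 1400 acres = 5.666 × 10^6 m²
Unconfined: ΔV_u = Sy × A × Δh = 0.27 × 5.666 × 10^6 × 14.7 = 2.249 × 10^7 m³
Confined: ΔV_c = S × A × Δh = 5.5 × 10^-4 × 5.666 × 10^6 × 14.7 = 45810 m³
Ratio = ΔV_u / ΔV_c = Sy / S = 0.27 / 5.5 × 10^-4 = 490.9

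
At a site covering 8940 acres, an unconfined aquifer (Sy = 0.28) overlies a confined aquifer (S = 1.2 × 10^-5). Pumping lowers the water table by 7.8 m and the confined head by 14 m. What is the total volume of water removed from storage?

ΔV ≈ 7.9 × 10^7 m³

A = 8940 acres = 3.618 × 10^7 m²
Unconfined: ΔV_u = Sy × A × Δh_u = 0.28 × 3.618 × 10^7 × 7.8 = 7.901 × 10^7 m³
Confined: ΔV_c = S × A × Δh_c = 1.2 × 10^-5 × 3.618 × 10^7 × 14 = 6078 m³
Total ΔV = 7.901 × 10^7 + 6078 = 7.902 × 10^7 m³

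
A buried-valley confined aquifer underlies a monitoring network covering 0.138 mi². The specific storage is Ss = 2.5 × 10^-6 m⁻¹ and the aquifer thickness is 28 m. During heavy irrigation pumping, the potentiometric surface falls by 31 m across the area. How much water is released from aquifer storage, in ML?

S = Ss × b = 2.5 × 10^-6 m⁻¹ × 28 m = 7 × 10^-5
A = 0.138 mi² = 3.574 × 10^5 m²
ΔV = S × A × Δh = 7 × 10^-5 × 3.574 × 10^5 m² × 31 m = 775.6 m³
ΔV = 775.6 m³ = 0.7756 ML

ΔV ≈ 0.776 ML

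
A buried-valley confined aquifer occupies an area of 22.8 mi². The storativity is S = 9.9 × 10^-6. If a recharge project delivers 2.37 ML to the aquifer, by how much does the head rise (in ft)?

Δh ≈ 13.3 ft

A = 22.8 mi² = 5.905 × 10^7 m²
ΔV = 2.37 ML = 2370 m³
Δh = ΔV / (S × A) = 2370 m³ / (9.9 × 10^-6 × 5.905 × 10^7 m²) = 4.054 m
Δh = 4.054 m = 13.3 ft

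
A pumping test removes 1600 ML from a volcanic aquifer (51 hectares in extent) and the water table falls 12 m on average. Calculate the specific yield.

A = 51 hectares = 5.1 × 10^5 m²
ΔV = 1600 ML = 1.6 × 10^6 m³
Sy = ΔV / (A × Δh) = 1.6 × 10^6 m³ / (5.1 × 10^5 m² × 12 m) = 0.2614

Sy ≈ 0.26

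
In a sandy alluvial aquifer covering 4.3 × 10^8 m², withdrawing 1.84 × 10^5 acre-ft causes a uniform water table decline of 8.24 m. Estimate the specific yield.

ΔV = 1.84 × 10^5 acre-ft = 2.27 × 10^8 m³
Sy = ΔV / (A × Δh) = 2.27 × 10^8 m³ / (4.3 × 10^8 m² × 8.24 m) = 0.06406

Sy ≈ 0.064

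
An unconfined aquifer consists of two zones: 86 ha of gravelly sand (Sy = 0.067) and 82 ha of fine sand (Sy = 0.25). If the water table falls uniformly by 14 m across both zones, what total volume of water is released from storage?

A₁ = 86 ha = 8.6 × 10^5 m²; A₂ = 82 ha = 8.2 × 10^5 m²
ΔV₁ = 0.067 × 8.6 × 10^5 × 14 = 8.067 × 10^5 m³
ΔV₂ = 0.25 × 8.2 × 10^5 × 14 = 2.87 × 10^6 m³
ΔV = ΔV₁ + ΔV₂ = 3.677 × 10^6 m³

ΔV ≈ 3.68 × 10^6 m³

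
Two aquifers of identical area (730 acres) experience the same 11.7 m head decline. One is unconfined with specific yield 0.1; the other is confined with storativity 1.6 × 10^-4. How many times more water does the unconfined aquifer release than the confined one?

ΔV_u / ΔV_c ≈ 625

A = 730 acres = 2.954 × 10^6 m²
Unconfined: ΔV_u = Sy × A × Δh = 0.1 × 2.954 × 10^6 × 11.7 = 3.456 × 10^6 m³
Confined: ΔV_c = S × A × Δh = 1.6 × 10^-4 × 2.954 × 10^6 × 11.7 = 5530 m³
Ratio = ΔV_u / ΔV_c = Sy / S = 0.1 / 1.6 × 10^-4 = 625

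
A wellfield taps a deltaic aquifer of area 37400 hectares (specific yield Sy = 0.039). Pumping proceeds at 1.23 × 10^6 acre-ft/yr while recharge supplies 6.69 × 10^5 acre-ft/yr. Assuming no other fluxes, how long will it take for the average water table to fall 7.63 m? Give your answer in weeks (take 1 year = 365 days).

A = 37400 hectares = 3.74 × 10^8 m²
ΔV = Sy × A × Δh = 0.039 × 3.74 × 10^8 × 7.63 = 1.113 × 10^8 m³
Net withdrawal = 1.23 × 10^6 − 6.69 × 10^5 = 5.61 × 10^5 acre-ft/yr = 1.896 × 10^6 m³/d
t = ΔV / Q = 1.113 × 10^8 m³ / 1.896 × 10^6 m³/d = 58.7 d
t = 58.7 d ≈ 8.386 weeks

t ≈ 8.39 weeks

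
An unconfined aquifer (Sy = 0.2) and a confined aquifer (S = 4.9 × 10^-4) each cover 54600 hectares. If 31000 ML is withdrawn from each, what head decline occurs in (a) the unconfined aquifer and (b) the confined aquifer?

Δh_u ≈ 0.284 m; Δh_c ≈ 116 m

A = 54600 hectares = 5.46 × 10^8 m²
ΔV = 31000 ML = 3.1 × 10^7 m³
Unconfined: Δh_u = ΔV/(Sy·A) = 3.1 × 10^7/(0.2 × 5.46 × 10^8) = 0.2839 m
Confined: Δh_c = ΔV/(S·A) = 3.1 × 10^7/(4.9 × 10^-4 × 5.46 × 10^8) = 115.9 m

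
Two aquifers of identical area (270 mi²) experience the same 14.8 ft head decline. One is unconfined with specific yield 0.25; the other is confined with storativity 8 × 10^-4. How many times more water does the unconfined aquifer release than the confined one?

ΔV_u / ΔV_c ≈ 312

A = 270 mi² = 6.993 × 10^8 m²
Δh = 14.8 ft = 4.511 m
Unconfined: ΔV_u = Sy × A × Δh = 0.25 × 6.993 × 10^8 × 4.511 = 7.886 × 10^8 m³
Confined: ΔV_c = S × A × Δh = 8 × 10^-4 × 6.993 × 10^8 × 4.511 = 2.524 × 10^6 m³
Ratio = ΔV_u / ΔV_c = Sy / S = 0.25 / 8 × 10^-4 = 312.5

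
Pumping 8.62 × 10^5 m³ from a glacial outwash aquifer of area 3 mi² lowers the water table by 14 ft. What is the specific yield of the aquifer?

A = 3 mi² = 7.77 × 10^6 m²
Δh = 14 ft = 4.267 m
Sy = ΔV / (A × Δh) = 8.62 × 10^5 m³ / (7.77 × 10^6 m² × 4.267 m) = 0.026

Sy ≈ 0.026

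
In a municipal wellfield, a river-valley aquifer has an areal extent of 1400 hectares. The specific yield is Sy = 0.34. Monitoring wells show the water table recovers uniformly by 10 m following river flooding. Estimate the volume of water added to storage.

ΔV ≈ 4.76 × 10^7 m³

A = 1400 hectares = 1.4 × 10^7 m²
ΔV = Sy × A × Δh = 0.34 × 1.4 × 10^7 m² × 10 m = 4.76 × 10^7 m³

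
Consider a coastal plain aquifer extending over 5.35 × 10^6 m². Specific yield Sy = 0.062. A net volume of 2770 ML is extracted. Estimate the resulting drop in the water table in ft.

ΔV = 2770 ML = 2.77 × 10^6 m³
Δh = ΔV / (Sy × A) = 2.77 × 10^6 m³ / (0.062 × 5.35 × 10^6 m²) = 8.351 m
Δh = 8.351 m = 27.4 ft

Δh ≈ 27.4 ft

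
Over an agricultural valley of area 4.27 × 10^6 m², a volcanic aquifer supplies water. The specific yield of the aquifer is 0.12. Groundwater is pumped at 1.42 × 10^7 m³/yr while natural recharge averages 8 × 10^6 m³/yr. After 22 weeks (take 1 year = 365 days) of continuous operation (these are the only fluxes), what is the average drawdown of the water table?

Net abstraction = 1.42 × 10^7 − 8 × 10^6 = 6.2 × 10^6 m³/yr
Q_net = 6.2 × 10^6 m³/yr = 16990 m³/d
t = 22 weeks = 154 d
ΔV = Q × t = 16990 m³/d × 154 d = 2.616 × 10^6 m³
Δh = ΔV / (Sy × A) = 2.616 × 10^6 / (0.12 × 4.27 × 10^6) = 5.105 m

Δh ≈ 5.11 m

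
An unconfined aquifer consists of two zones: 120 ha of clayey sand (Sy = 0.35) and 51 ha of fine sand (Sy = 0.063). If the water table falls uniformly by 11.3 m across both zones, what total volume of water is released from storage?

ΔV ≈ 5.11 × 10^6 m³

A₁ = 120 ha = 1.2 × 10^6 m²; A₂ = 51 ha = 5.1 × 10^5 m²
ΔV₁ = 0.35 × 1.2 × 10^6 × 11.3 = 4.746 × 10^6 m³
ΔV₂ = 0.063 × 5.1 × 10^5 × 11.3 = 3.631 × 10^5 m³
ΔV = ΔV₁ + ΔV₂ = 5.109 × 10^6 m³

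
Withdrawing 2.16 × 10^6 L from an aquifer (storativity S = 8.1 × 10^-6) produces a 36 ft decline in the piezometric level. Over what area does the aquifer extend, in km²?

A ≈ 24.3 km²

Δh = 36 ft = 10.97 m
ΔV = 2.16 × 10^6 L = 2160 m³
A = ΔV / (S × Δh) = 2160 / (8.1 × 10^-6 × 10.97) = 2.43 × 10^7 m²
A = 2.43 × 10^7 m² = 24.3 km²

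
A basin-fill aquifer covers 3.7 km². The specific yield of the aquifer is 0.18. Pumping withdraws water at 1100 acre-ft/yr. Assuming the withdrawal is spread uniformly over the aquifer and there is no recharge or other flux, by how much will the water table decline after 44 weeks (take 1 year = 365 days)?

A = 3.7 km² = 3.7 × 10^6 m²
Q = 1100 acre-ft/yr = 3717 m³/d
t = 44 weeks = 308 d
ΔV = Q × t = 3717 m³/d × 308 d = 1.145 × 10^6 m³
Δh = ΔV / (Sy × A) = 1.145 × 10^6 / (0.18 × 3.7 × 10^6) = 1.719 m

Δh ≈ 1.72 m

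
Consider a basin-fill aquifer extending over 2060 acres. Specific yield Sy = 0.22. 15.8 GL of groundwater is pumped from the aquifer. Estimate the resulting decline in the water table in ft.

Δh ≈ 28.3 ft

A = 2060 acres = 8.337 × 10^6 m²
ΔV = 15.8 GL = 1.58 × 10^7 m³
Δh = ΔV / (Sy × A) = 1.58 × 10^7 m³ / (0.22 × 8.337 × 10^6 m²) = 8.615 m
Δh = 8.615 m = 28.26 ft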